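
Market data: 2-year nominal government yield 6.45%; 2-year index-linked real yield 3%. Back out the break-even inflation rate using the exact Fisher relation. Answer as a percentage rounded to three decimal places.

(1 + π) = (1 + i)/(1 + r) = 1.06450 / 1.03000 = 1.0334951
Break-even inflation = 1.0334951 − 1 → 3.350%.

3.350%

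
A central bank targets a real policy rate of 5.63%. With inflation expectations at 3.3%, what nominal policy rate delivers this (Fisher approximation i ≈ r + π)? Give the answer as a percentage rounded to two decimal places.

i ≈ r + π = 5.63% + 3.3% = 8.93%.

8.93%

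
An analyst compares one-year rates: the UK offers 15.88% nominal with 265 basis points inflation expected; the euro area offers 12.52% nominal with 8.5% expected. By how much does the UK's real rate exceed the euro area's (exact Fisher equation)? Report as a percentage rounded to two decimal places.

9.18%

The UK: (1 + 0.1588)/(1 + 0.0265) − 1 = 12.8885%
The euro area: (1 + 0.1252)/(1 + 0.0850) − 1 = 3.7051%
Differential = 12.8885% − 3.7051% = 9.1834% → 9.18%.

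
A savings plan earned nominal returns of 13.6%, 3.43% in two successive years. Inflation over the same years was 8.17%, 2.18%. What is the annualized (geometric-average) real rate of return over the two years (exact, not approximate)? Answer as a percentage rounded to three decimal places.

3.104%

Compound the nominal returns: 1.1360 × 1.0343 = 1.17496480.
Compound inflation: 1.0817 × 1.0218 = 1.10528106.
Deflate: 1.17496480 / 1.10528106 = 1.06304617.
Annualized real rate = 1.06304617^(1/2) − 1 = 3.1041% → 3.104%.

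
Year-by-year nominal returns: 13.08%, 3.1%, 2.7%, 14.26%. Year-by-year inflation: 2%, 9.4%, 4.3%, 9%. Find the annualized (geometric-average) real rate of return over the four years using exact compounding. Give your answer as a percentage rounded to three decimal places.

1.905%

Compound the nominal returns: 1.1308 × 1.0310 × 1.0270 × 1.1426 = 1.36807255.
Compound inflation: 1.0200 × 1.0940 × 1.0430 × 1.0900 = 1.26861050.
Deflate: 1.36807255 / 1.26861050 = 1.07840236.
Annualized real rate = 1.07840236^(1/4) − 1 = 1.9049% → 1.905%.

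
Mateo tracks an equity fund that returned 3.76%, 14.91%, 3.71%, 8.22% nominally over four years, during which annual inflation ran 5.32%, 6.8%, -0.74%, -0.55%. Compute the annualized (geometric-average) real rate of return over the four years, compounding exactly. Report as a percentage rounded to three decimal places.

4.776%

Compound the nominal returns: 1.0376 × 1.1491 × 1.0371 × 1.0822 = 1.338184366.
Compound inflation: 1.0532 × 1.0680 × 0.9926 × 0.9945 = 1.110353233.
Deflate: 1.338184366 / 1.110353233 = 1.205187976.
Annualized real rate = 1.205187976^(1/4) − 1 = 4.77645% → 4.776%.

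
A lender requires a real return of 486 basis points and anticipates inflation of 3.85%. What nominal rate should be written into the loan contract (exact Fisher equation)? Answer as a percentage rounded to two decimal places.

(1 + i) = (1 + r)(1 + π) = 1.04860 × 1.03850 = 1.0889711
i = 1.0889711 − 1, so the required nominal rate is 8.90%.

8.90%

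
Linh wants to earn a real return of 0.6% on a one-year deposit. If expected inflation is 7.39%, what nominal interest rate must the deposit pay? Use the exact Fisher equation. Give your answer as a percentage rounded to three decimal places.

8.034%

(1 + i) = (1 + r)(1 + π) = 1.00600 × 1.07390 = 1.0803434
i = 1.0803434 − 1, so the required nominal rate is 8.034%.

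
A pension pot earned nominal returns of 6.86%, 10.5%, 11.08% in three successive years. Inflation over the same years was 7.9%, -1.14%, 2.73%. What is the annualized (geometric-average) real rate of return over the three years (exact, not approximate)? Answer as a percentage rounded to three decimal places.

6.176%

Nominal growth factor = 1.0686 × 1.1050 × 1.1108 = 1.31163597
Price-level growth factor = 1.0790 × 0.9886 × 1.0273 = 1.09582029
Real growth factor = 1.31163597 / 1.09582029 = 1.19694441
Annualized real rate = 1.19694441^(1/3) − 1 = 6.1756% → 6.176%.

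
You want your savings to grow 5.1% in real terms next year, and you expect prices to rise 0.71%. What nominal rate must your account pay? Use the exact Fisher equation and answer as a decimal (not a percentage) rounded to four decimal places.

0.0585

(1 + i) = (1 + r)(1 + π) = 1.05100 × 1.00710 = 1.0584621
i = 1.0584621 − 1, so the required nominal rate is 0.0585.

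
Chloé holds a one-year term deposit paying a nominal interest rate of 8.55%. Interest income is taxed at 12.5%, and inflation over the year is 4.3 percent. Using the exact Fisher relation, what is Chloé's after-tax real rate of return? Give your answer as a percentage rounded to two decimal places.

3.05%

After-tax nominal return = 8.55% × (1 − 0.125) = 7.48125%.
1 + r = 1.0748125 / 1.04300 = 1.030501
After-tax real rate = 1.030501 − 1 → 3.05%.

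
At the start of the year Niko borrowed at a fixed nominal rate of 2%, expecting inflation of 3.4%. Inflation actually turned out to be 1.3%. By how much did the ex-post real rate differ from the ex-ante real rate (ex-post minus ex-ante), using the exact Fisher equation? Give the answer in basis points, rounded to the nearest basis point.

204 basis points

Ex-ante: (1 + 0.0200)/(1 + 0.0340) − 1 = -1.35397%
Ex-post: (1 + 0.0200)/(1 + 0.0130) − 1 = 0.69102%
Difference (ex-post − ex-ante) = 2.04498% → 204 basis points.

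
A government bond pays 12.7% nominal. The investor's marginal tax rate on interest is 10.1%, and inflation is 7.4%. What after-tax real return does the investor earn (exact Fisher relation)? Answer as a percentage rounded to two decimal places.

3.74%

After-tax nominal return = 12.7% × (1 − 0.101) = 11.4173%.
1 + r = 1.114173 / 1.07400 = 1.037405
After-tax real rate = 1.037405 − 1 → 3.74%.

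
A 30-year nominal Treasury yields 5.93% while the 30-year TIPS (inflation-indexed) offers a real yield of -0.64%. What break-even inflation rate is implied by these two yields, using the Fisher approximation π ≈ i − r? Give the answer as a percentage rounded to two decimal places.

π ≈ i − r = 5.93% − (-0.64%) → 6.57%.

6.57%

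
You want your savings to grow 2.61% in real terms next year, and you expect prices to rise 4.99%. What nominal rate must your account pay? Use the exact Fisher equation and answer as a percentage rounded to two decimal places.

(1 + i) = (1 + r)(1 + π) = 1.02610 × 1.04990 = 1.07730239
i = 1.07730239 − 1, so the required nominal rate is 7.73%.

7.73%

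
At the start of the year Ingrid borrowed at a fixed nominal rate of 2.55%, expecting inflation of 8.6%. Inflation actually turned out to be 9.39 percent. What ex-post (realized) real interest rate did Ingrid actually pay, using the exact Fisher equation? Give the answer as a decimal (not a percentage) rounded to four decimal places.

Ex-post: (1 + 0.0255)/(1 + 0.0939) − 1 = -6.2529%
So the realized real rate is -0.0625.

-0.0625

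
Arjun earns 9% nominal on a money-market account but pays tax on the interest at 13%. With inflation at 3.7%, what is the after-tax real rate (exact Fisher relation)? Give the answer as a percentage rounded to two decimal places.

After-tax nominal return = 9% × (1 − 0.13) = 7.8300%.
1 + r = 1.07830 / 1.03700 = 1.039826
After-tax real rate = 1.039826 − 1 → 3.98%.

3.98%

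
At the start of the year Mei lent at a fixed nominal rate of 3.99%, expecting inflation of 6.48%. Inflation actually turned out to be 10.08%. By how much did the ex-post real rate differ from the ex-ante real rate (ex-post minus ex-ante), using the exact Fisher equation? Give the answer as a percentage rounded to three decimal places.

-3.194%

Ex-ante: (1 + 0.0399)/(1 + 0.0648) − 1 = -2.3385%
Ex-post: (1 + 0.0399)/(1 + 0.1008) − 1 = -5.5323%
Difference (ex-post − ex-ante) = -3.1939% → -3.194%.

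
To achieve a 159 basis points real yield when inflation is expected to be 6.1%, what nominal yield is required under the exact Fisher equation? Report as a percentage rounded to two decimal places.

7.79%

(1 + i) = (1 + r)(1 + π) = 1.01590 × 1.06100 = 1.0778699
i = 1.0778699 − 1, so the required nominal rate is 7.79%.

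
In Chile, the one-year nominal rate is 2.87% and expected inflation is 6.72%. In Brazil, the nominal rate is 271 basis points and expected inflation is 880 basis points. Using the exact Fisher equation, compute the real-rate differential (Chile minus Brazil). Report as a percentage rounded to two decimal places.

Chile: (1 + 0.0287)/(1 + 0.0672) − 1 = -3.6076%
Brazil: (1 + 0.0271)/(1 + 0.0880) − 1 = -5.5974%
Differential = -3.6076% − (-5.5974%) = 1.9899% → 1.99%.

1.99%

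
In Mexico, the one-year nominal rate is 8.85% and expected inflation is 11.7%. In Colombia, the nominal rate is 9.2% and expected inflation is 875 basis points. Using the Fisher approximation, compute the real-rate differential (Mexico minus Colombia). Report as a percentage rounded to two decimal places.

Mexico: 8.85% − 11.7% = -2.850%
Colombia: 9.2% − 8.75% = 0.450%
Differential = -3.300% → -3.30%.

-3.30%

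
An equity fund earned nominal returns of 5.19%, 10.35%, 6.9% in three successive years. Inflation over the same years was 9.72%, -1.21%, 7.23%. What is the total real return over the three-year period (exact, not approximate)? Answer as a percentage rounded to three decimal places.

6.760%

Nominal growth factor = 1.0519 × 1.1035 × 1.0690 = 1.240865
Price-level growth factor = 1.0972 × 0.9879 × 1.0723 = 1.162292
Real growth factor = 1.240865 / 1.162292 = 1.067602
Total real return = 1.067602 − 1 → 6.760%.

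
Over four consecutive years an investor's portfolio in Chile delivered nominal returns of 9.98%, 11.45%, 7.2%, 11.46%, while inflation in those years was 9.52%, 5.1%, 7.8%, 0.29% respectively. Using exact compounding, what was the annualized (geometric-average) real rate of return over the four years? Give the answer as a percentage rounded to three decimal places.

4.156%

Nominal growth factor = 1.0998 × 1.1145 × 1.0720 × 1.1146 = 1.46456150
Price-level growth factor = 1.0952 × 1.0510 × 1.0780 × 1.0029 = 1.24443593
Real growth factor = 1.46456150 / 1.24443593 = 1.17688782
Annualized real rate = 1.17688782^(1/4) − 1 = 4.1559% → 4.156%.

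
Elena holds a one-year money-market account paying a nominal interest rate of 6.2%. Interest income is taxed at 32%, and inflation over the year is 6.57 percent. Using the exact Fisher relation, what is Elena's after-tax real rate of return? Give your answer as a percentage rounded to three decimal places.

After-tax nominal return = 6.2% × (1 − 0.32) = 4.2160%.
1 + r = 1.04216 / 1.06570 = 0.977911
After-tax real rate = 0.977911 − 1 → -2.209%.

-2.209%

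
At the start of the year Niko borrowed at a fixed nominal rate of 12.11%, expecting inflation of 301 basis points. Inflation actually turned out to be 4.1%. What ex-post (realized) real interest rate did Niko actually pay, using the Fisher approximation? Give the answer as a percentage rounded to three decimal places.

Ex-post: 12.11% − 4.1% = 8.010%
So the realized real rate is 8.010%.

8.010%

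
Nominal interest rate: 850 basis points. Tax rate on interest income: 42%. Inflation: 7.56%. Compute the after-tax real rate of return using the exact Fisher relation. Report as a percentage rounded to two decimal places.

After-tax nominal return = 8.5% × (1 − 0.42) = 4.9300%.
1 + r = 1.04930 / 1.07560 = 0.975549
After-tax real rate = 0.975549 − 1 → -2.45%.

-2.45%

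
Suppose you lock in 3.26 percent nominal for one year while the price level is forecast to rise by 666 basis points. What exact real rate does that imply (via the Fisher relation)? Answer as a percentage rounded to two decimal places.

-3.19%

By the Fisher relation, 1 + r = (1 + i)/(1 + π).
1 + r = 1.03260 / 1.06660 = 0.968123
r = 0.968123 − 1 = -3.1877%, i.e. -3.19%.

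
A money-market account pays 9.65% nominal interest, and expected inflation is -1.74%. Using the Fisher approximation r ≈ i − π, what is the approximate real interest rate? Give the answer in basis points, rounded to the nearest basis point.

1139 basis points

r ≈ i − π = 9.65% − (-1.74%) = 1139 basis points.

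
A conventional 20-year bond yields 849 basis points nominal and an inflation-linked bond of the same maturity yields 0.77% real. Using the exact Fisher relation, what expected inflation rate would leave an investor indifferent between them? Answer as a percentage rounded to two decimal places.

7.66%

(1 + π) = (1 + i)/(1 + r) = 1.08490 / 1.00770 = 1.076610
Break-even inflation = 1.076610 − 1 → 7.66%.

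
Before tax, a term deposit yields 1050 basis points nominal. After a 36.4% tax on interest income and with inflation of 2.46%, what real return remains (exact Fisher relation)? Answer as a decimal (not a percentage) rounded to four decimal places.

0.0412

After-tax nominal return = 10.5% × (1 − 0.364) = 6.6780%.
1 + r = 1.06678 / 1.02460 = 1.041167
After-tax real rate = 1.041167 − 1 → 0.0412.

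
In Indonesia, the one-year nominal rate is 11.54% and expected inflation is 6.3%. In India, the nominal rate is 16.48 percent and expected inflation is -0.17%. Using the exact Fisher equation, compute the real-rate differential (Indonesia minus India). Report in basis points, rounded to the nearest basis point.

Indonesia: (1 + 0.1154)/(1 + 0.0630) − 1 = 4.9294%
India: (1 + 0.1648)/(1 − 0.0017) − 1 = 16.6784%
Differential = 4.9294% − 16.6784% = -11.7489% → -1175 basis points.

-1175 basis points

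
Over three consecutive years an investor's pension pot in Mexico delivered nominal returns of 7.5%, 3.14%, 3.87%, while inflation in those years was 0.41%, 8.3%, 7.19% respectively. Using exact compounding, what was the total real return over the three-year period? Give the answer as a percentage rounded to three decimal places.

-1.198%

Nominal growth factor = 1.0750 × 1.0314 × 1.0387 = 1.151664
Price-level growth factor = 1.0041 × 1.0830 × 1.0719 = 1.165627
Real growth factor = 1.151664 / 1.165627 = 0.988021
Total real return = 0.988021 − 1 → -1.198%.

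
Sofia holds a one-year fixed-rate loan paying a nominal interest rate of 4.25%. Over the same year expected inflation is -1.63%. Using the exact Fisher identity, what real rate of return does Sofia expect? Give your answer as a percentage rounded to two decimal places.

5.98%

By the Fisher identity, 1 + r = (1 + i)/(1 + π).
1 + r = 1.04250 / 0.98370 = 1.059774
r = 1.059774 − 1 = 5.9774%, i.e. 5.98%.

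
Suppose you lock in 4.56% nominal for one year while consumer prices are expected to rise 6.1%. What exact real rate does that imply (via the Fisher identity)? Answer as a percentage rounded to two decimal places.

-1.45%

By the Fisher identity, 1 + r = (1 + i)/(1 + π).
1 + r = 1.04560 / 1.06100 = 0.985485
r = 0.985485 − 1 = -1.4515%, i.e. -1.45%.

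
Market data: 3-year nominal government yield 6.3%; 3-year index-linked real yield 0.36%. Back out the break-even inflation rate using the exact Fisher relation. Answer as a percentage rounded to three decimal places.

(1 + π) = (1 + i)/(1 + r) = 1.06300 / 1.00360 = 1.059187
Break-even inflation = 1.059187 − 1 → 5.919%.

5.919%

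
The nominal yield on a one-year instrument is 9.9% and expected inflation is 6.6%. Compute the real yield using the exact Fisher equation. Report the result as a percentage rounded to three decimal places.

1 + r = 1.09900 / 1.06600 = 1.030957
r = 1.030957 − 1 = 3.0957%, i.e. 3.096%.

3.096%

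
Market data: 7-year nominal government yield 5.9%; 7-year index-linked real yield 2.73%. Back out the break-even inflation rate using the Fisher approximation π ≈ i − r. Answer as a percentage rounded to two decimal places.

3.17%

π ≈ i − r = 5.9% − 2.73% → 3.17%.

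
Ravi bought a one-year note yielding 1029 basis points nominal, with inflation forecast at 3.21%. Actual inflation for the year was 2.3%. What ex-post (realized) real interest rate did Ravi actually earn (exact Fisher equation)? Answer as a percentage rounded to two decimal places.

Ex-post: (1 + 0.1029)/(1 + 0.0230) − 1 = 7.8104%
So the realized real rate is 7.81%.

7.81%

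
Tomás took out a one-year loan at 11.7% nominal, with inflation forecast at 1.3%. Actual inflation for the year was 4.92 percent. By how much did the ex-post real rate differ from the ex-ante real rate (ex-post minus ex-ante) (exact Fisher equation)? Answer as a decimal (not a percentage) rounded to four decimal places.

Ex-ante: (1 + 0.1170)/(1 + 0.0130) − 1 = 10.2665%
Ex-post: (1 + 0.1170)/(1 + 0.0492) − 1 = 6.4621%
Difference (ex-post − ex-ante) = -3.8045% → -0.0380.

-0.0380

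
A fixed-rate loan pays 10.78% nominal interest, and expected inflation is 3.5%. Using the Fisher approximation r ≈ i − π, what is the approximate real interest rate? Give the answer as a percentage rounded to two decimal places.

7.28%

r ≈ i − π = 10.78% − 3.5% = 7.28%.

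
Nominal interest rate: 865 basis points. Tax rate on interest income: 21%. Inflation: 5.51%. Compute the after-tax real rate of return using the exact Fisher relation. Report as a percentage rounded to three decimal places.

After-tax nominal return = 8.65% × (1 − 0.21) = 6.8335%.
1 + r = 1.068335 / 1.05510 = 1.012544
After-tax real rate = 1.012544 − 1 → 1.254%.

1.254%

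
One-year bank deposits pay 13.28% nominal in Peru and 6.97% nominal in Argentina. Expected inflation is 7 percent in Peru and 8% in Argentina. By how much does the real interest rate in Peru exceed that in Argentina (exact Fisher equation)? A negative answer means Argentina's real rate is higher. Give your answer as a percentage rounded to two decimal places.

6.82%

Peru: (1 + 0.1328)/(1 + 0.0700) − 1 = 5.8692%
Argentina: (1 + 0.0697)/(1 + 0.0800) − 1 = -0.9537%
Differential = 5.8692% − (-0.9537%) = 6.8229% → 6.82%.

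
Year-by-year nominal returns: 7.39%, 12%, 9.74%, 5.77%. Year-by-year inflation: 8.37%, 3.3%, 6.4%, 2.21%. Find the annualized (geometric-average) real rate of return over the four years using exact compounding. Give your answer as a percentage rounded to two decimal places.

3.48%

Compound the nominal returns: 1.0739 × 1.1200 × 1.0974 × 1.0577 = 1.39607685.
Compound inflation: 1.0837 × 1.0330 × 1.0640 × 1.0221 = 1.21743115.
Deflate: 1.39607685 / 1.21743115 = 1.14673987.
Annualized real rate = 1.14673987^(1/4) − 1 = 3.4823% → 3.48%.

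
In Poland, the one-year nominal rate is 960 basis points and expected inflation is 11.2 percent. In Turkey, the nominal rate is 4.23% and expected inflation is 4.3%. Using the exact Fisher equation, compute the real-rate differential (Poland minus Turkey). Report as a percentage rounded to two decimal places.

Poland: (1 + 0.0960)/(1 + 0.1120) − 1 = -1.4388%
Turkey: (1 + 0.0423)/(1 + 0.0430) − 1 = -0.0671%
Differential = -1.4388% − (-0.0671%) = -1.3717% → -1.37%.

-1.37%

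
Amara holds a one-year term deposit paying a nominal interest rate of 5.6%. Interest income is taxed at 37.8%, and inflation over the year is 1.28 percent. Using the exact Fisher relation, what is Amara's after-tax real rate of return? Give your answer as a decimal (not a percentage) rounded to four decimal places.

After-tax nominal return = 5.6% × (1 − 0.378) = 3.4832%.
1 + r = 1.034832 / 1.01280 = 1.021754
After-tax real rate = 1.021754 − 1 → 0.0218.

0.0218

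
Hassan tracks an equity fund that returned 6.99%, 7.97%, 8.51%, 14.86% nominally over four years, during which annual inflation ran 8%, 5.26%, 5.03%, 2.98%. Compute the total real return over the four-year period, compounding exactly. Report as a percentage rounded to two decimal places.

Compound the nominal returns: 1.0699 × 1.0797 × 1.0851 × 1.1486 = 1.439743.
Compound inflation: 1.0800 × 1.0526 × 1.0503 × 1.0298 = 1.229570.
Deflate: 1.439743 / 1.229570 = 1.170932.
Total real return = 1.170932 − 1 → 17.09%.

17.09%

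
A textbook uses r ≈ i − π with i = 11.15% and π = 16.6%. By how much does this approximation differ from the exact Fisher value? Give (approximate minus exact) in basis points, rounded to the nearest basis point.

-78 basis points

Approximate: r ≈ 11.150% − 16.600% = -5.4500%
Exact: (1 + 0.1115)/(1 + 0.1660) − 1 = -4.6741%
Error = -5.4500% − (-4.6741%) = -0.7759% → -78 basis points.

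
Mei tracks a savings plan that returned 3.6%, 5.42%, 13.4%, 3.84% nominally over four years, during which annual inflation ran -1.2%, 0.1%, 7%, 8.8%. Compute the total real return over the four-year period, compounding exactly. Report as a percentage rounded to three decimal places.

11.701%

Nominal growth factor = 1.0360 × 1.0542 × 1.1340 × 1.0384 = 1.286058
Price-level growth factor = 0.9880 × 1.0010 × 1.0700 × 1.0880 = 1.151340
Real growth factor = 1.286058 / 1.151340 = 1.117009
Total real return = 1.117009 − 1 → 11.701%.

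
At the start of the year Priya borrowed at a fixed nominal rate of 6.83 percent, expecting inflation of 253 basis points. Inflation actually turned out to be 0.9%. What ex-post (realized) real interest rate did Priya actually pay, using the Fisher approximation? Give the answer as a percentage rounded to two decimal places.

Ex-post: 6.83% − 0.9% = 5.930%
So the realized real rate is 5.93%.

5.93%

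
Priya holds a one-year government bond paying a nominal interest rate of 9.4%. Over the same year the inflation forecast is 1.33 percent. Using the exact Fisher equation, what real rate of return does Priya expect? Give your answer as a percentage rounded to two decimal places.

By the Fisher equation, 1 + r = (1 + i)/(1 + π).
1 + r = 1.09400 / 1.01330 = 1.079641
r = 1.079641 − 1 = 7.9641%, i.e. 7.96%.

7.96%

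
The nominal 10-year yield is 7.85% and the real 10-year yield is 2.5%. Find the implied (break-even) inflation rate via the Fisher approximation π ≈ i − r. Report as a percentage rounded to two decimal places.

π ≈ i − r = 7.85% − 2.5% → 5.35%.

5.35%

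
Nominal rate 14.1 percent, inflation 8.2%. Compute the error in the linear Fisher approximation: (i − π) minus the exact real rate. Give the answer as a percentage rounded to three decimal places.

0.447%

Approximate: r ≈ 14.100% − 8.200% = 5.9000%
Exact: (1 + 0.1410)/(1 + 0.0820) − 1 = 5.4529%
Error = 5.9000% − 5.4529% = 0.4471% → 0.447%.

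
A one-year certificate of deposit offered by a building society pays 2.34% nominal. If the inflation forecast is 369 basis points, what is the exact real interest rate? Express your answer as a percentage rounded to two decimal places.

-1.30%

By the Fisher relation, 1 + r = (1 + i)/(1 + π).
1 + r = 1.02340 / 1.03690 = 0.986980
r = 0.986980 − 1 = -1.3020%, i.e. -1.30%.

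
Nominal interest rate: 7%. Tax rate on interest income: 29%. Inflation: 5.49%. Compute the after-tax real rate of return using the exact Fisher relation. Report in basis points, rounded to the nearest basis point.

-49 basis points

After-tax nominal return = 7% × (1 − 0.29) = 4.9700%.
1 + r = 1.04970 / 1.05490 = 0.995071
After-tax real rate = 0.995071 − 1 → -49 basis points.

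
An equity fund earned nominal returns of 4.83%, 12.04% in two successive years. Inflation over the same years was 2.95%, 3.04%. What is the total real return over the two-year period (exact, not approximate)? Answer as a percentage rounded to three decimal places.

10.720%

Nominal growth factor = 1.0483 × 1.1204 = 1.174515
Price-level growth factor = 1.0295 × 1.0304 = 1.060797
Real growth factor = 1.174515 / 1.060797 = 1.107201
Total real return = 1.107201 − 1 → 10.720%.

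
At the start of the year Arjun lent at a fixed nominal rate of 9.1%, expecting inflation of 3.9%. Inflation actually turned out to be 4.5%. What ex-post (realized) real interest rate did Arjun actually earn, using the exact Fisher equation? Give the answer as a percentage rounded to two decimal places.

4.40%

Ex-post: (1 + 0.0910)/(1 + 0.0450) − 1 = 4.4019%
So the realized real rate is 4.40%.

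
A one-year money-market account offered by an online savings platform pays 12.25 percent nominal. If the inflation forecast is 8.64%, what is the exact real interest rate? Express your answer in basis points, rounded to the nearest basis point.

332 basis points

1 + r = 1.12250 / 1.08640 = 1.033229
r = 1.033229 − 1 = 3.3229%, i.e. 332 basis points.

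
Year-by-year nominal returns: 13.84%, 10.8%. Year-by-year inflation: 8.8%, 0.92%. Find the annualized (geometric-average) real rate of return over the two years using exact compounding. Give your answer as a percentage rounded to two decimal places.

7.18%

Nominal growth factor = 1.1384 × 1.1080 = 1.26134720
Price-level growth factor = 1.0880 × 1.0092 = 1.09800960
Real growth factor = 1.26134720 / 1.09800960 = 1.14875790
Annualized real rate = 1.14875790^(1/2) − 1 = 7.1801% → 7.18%.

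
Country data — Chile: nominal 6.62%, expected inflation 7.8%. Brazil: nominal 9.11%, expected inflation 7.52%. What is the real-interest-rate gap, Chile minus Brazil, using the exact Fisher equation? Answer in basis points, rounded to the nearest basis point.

-257 basis points

Chile: (1 + 0.0662)/(1 + 0.0780) − 1 = -1.0946%
Brazil: (1 + 0.0911)/(1 + 0.0752) − 1 = 1.4788%
Differential = -1.0946% − 1.4788% = -2.5734% → -257 basis points.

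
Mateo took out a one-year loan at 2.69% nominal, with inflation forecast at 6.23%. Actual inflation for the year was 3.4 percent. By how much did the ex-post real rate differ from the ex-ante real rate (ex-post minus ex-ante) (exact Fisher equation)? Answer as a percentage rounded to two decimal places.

Ex-ante: (1 + 0.0269)/(1 + 0.0623) − 1 = -3.3324%
Ex-post: (1 + 0.0269)/(1 + 0.0340) − 1 = -0.6867%
Difference (ex-post − ex-ante) = 2.6457% → 2.65%.

2.65%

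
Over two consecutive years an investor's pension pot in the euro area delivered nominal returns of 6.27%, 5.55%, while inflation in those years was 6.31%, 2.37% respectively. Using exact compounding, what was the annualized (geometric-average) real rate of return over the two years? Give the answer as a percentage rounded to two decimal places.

1.52%

Nominal growth factor = 1.0627 × 1.0555 = 1.12167985
Price-level growth factor = 1.0631 × 1.0237 = 1.08829547
Real growth factor = 1.12167985 / 1.08829547 = 1.03067584
Annualized real rate = 1.03067584^(1/2) − 1 = 1.5222% → 1.52%.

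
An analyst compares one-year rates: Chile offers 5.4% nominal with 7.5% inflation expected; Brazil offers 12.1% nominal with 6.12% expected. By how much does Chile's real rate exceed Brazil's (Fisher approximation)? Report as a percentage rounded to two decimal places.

Chile: 5.4% − 7.5% = -2.100%
Brazil: 12.1% − 6.12% = 5.980%
Differential = -8.080% → -8.08%.

-8.08%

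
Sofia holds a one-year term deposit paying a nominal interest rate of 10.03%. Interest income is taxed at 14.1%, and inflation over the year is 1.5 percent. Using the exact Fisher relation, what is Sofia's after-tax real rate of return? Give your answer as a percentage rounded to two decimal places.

After-tax nominal return = 10.03% × (1 − 0.141) = 8.61577%.
1 + r = 1.0861577 / 1.01500 = 1.070106
After-tax real rate = 1.070106 − 1 → 7.01%.

7.01%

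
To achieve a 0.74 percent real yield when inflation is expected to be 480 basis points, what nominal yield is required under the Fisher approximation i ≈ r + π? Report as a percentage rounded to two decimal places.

i ≈ r + π = 0.74% + 4.8% = 5.54%.

5.54%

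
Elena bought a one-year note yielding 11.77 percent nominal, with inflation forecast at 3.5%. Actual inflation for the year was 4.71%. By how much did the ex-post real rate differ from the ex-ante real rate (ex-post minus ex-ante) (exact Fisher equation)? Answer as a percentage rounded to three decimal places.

-1.248%

Ex-ante: (1 + 0.1177)/(1 + 0.0350) − 1 = 7.9903%
Ex-post: (1 + 0.1177)/(1 + 0.0471) − 1 = 6.7424%
Difference (ex-post − ex-ante) = -1.2479% → -1.248%.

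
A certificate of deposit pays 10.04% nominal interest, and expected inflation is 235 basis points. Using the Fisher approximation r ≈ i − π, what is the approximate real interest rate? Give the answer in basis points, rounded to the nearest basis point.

r ≈ i − π = 10.04% − 2.35% = 769 basis points.

769 basis points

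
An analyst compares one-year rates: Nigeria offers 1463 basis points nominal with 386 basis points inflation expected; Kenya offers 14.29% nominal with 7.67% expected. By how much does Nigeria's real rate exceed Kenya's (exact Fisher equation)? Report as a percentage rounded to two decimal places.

4.22%

Nigeria: (1 + 0.1463)/(1 + 0.0386) − 1 = 10.3697%
Kenya: (1 + 0.1429)/(1 + 0.0767) − 1 = 6.1484%
Differential = 10.3697% − 6.1484% = 4.2213% → 4.22%.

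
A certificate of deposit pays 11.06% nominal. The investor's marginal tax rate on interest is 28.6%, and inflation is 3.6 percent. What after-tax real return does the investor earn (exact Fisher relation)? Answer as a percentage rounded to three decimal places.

After-tax nominal return = 11.06% × (1 − 0.286) = 7.89684%.
1 + r = 1.0789684 / 1.03600 = 1.0414753
After-tax real rate = 1.0414753 − 1 → 4.148%.

4.148%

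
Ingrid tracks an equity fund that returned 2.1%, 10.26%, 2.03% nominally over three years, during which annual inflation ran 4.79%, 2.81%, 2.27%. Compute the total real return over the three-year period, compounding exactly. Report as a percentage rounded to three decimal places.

4.248%

Nominal growth factor = 1.0210 × 1.1026 × 1.0203 = 1.148607
Price-level growth factor = 1.0479 × 1.0281 × 1.0227 = 1.101802
Real growth factor = 1.148607 / 1.101802 = 1.042481
Total real return = 1.042481 − 1 → 4.248%.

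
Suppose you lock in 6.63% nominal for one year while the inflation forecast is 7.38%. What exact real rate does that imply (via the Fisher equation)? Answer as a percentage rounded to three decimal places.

-0.698%

By the Fisher equation, 1 + r = (1 + i)/(1 + π).
1 + r = 1.06630 / 1.07380 = 0.9930155
r = 0.9930155 − 1 = -0.69845%, i.e. -0.698%.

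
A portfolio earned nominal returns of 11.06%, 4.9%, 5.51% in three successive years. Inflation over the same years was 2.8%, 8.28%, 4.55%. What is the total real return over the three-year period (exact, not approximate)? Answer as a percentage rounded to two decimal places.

Compound the nominal returns: 1.1106 × 1.0490 × 1.0551 = 1.229212.
Compound inflation: 1.0280 × 1.0828 × 1.0455 = 1.163765.
Deflate: 1.229212 / 1.163765 = 1.056237.
Total real return = 1.056237 − 1 → 5.62%.

5.62%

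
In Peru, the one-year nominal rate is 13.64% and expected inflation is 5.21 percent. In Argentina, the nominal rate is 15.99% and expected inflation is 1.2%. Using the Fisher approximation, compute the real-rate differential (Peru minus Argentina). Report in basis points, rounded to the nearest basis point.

-636 basis points

Peru: 13.64% − 5.21% = 8.430%
Argentina: 15.99% − 1.2% = 14.790%
Differential = -6.360% → -636 basis points.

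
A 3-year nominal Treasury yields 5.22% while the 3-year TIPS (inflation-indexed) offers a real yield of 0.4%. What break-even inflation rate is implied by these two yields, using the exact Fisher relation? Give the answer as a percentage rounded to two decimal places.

4.80%

(1 + π) = (1 + i)/(1 + r) = 1.05220 / 1.00400 = 1.048008
Break-even inflation = 1.048008 − 1 → 4.80%.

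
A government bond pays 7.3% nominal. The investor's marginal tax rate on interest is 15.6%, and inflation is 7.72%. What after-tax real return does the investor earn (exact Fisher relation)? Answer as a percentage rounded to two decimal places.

After-tax nominal return = 7.3% × (1 − 0.156) = 6.1612%.
1 + r = 1.061612 / 1.07720 = 0.985529
After-tax real rate = 0.985529 − 1 → -1.45%.

-1.45%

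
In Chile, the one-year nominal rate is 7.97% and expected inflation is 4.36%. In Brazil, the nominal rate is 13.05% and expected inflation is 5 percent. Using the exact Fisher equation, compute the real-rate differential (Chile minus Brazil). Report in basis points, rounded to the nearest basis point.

Chile: (1 + 0.0797)/(1 + 0.0436) − 1 = 3.4592%
Brazil: (1 + 0.1305)/(1 + 0.0500) − 1 = 7.6667%
Differential = 3.4592% − 7.6667% = -4.2075% → -421 basis points.

-421 basis points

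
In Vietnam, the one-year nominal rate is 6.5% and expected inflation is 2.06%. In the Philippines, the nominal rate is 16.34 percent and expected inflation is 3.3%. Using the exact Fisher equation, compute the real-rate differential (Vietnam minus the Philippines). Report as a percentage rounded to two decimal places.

Vietnam: (1 + 0.0650)/(1 + 0.0206) − 1 = 4.3504%
The Philippines: (1 + 0.1634)/(1 + 0.0330) − 1 = 12.6234%
Differential = 4.3504% − 12.6234% = -8.2730% → -8.27%.

-8.27%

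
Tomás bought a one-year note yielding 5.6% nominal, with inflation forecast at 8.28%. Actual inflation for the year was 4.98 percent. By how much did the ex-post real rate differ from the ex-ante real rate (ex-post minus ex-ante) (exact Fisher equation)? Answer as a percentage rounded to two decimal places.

3.07%

Ex-ante: (1 + 0.0560)/(1 + 0.0828) − 1 = -2.4751%
Ex-post: (1 + 0.0560)/(1 + 0.0498) − 1 = 0.5906%
Difference (ex-post − ex-ante) = 3.0657% → 3.07%.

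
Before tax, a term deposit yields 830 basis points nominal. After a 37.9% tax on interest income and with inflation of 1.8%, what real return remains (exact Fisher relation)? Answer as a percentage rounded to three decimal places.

After-tax nominal return = 8.3% × (1 − 0.379) = 5.1543%.
1 + r = 1.051543 / 1.01800 = 1.032950
After-tax real rate = 1.032950 − 1 → 3.295%.

3.295%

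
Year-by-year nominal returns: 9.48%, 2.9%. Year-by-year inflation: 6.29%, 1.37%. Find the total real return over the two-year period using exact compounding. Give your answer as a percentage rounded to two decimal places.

Nominal growth factor = 1.0948 × 1.0290 = 1.126549
Price-level growth factor = 1.0629 × 1.0137 = 1.077462
Real growth factor = 1.126549 / 1.077462 = 1.045558
Total real return = 1.045558 − 1 → 4.56%.

4.56%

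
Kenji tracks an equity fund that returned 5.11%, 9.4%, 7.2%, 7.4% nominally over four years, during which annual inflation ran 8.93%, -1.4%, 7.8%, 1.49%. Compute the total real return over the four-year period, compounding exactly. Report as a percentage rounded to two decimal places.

12.67%

Compound the nominal returns: 1.0511 × 1.0940 × 1.0720 × 1.0740 = 1.323916.
Compound inflation: 1.0893 × 0.9860 × 1.0780 × 1.0149 = 1.175077.
Deflate: 1.323916 / 1.175077 = 1.126663.
Total real return = 1.126663 − 1 → 12.67%.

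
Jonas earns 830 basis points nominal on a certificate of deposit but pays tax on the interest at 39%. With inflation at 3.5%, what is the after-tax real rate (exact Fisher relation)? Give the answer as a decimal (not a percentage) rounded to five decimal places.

0.01510

After-tax nominal return = 8.3% × (1 − 0.39) = 5.0630%.
1 + r = 1.05063 / 1.03500 = 1.015101
After-tax real rate = 1.015101 − 1 → 0.01510.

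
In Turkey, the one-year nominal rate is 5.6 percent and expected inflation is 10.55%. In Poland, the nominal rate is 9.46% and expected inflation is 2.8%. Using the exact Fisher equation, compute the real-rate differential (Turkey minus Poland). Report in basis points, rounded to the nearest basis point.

-1096 basis points

Turkey: (1 + 0.0560)/(1 + 0.1055) − 1 = -4.4776%
Poland: (1 + 0.0946)/(1 + 0.0280) − 1 = 6.4786%
Differential = -4.4776% − 6.4786% = -10.9562% → -1096 basis points.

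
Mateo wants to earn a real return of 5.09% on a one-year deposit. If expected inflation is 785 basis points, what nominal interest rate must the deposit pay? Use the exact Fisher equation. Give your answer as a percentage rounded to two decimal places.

(1 + i) = (1 + r)(1 + π) = 1.05090 × 1.07850 = 1.13339565
i = 1.13339565 − 1, so the required nominal rate is 13.34%.

13.34%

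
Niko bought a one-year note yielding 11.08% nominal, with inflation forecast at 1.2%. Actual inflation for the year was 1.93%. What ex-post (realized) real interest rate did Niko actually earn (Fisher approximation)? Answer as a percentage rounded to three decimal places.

9.150%

Ex-post: 11.08% − 1.93% = 9.150%
So the realized real rate is 9.150%.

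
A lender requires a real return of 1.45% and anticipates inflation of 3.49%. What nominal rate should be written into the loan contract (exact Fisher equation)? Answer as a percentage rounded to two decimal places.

4.99%

(1 + i) = (1 + r)(1 + π) = 1.01450 × 1.03490 = 1.04990605
i = 1.04990605 − 1, so the required nominal rate is 4.99%.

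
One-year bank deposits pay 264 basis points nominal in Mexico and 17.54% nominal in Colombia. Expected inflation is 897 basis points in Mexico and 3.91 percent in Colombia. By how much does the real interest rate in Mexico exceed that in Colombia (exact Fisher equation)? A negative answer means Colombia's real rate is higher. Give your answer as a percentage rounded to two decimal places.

-18.93%

Mexico: (1 + 0.0264)/(1 + 0.0897) − 1 = -5.8089%
Colombia: (1 + 0.1754)/(1 + 0.0391) − 1 = 13.1171%
Differential = -5.8089% − 13.1171% = -18.9261% → -18.93%.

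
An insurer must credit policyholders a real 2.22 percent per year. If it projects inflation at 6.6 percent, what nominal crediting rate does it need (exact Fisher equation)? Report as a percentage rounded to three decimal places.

8.967%

(1 + i) = (1 + r)(1 + π) = 1.02220 × 1.06600 = 1.0896652
i = 1.0896652 − 1, so the required nominal rate is 8.967%.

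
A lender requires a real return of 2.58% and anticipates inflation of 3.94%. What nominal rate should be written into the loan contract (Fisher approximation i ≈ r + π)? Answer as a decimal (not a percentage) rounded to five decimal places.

i ≈ r + π = 2.58% + 3.94% = 0.06520.

0.06520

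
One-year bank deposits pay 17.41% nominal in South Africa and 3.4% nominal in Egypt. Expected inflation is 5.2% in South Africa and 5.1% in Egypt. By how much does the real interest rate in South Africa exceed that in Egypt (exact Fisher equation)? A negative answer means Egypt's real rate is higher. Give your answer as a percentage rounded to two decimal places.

13.22%

South Africa: (1 + 0.1741)/(1 + 0.0520) − 1 = 11.6065%
Egypt: (1 + 0.0340)/(1 + 0.0510) − 1 = -1.6175%
Differential = 11.6065% − (-1.6175%) = 13.2240% → 13.22%.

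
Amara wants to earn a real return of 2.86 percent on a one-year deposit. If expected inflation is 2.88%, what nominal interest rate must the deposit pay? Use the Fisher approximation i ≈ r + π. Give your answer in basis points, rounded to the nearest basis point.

574 basis points

i ≈ r + π = 2.86% + 2.88% = 574 basis points.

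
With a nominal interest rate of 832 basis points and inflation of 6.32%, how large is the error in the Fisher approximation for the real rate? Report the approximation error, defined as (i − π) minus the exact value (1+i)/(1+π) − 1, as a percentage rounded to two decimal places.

Approximate: r ≈ 8.320% − 6.320% = 2.0000%
Exact: (1 + 0.0832)/(1 + 0.0632) − 1 = 1.8811%
Error = 2.0000% − 1.8811% = 0.1189% → 0.12%.

0.12%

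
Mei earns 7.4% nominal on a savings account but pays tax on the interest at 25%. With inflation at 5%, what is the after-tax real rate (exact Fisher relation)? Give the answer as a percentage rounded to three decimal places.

After-tax nominal return = 7.4% × (1 − 0.25) = 5.5500%.
1 + r = 1.05550 / 1.05000 = 1.005238
After-tax real rate = 1.005238 − 1 → 0.524%.

0.524%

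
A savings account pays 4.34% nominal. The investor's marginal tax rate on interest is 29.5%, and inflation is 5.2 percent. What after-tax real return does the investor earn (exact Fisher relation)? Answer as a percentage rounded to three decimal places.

-2.035%

After-tax nominal return = 4.34% × (1 − 0.295) = 3.0597%.
1 + r = 1.030597 / 1.05200 = 0.9796549
After-tax real rate = 0.9796549 − 1 → -2.035%.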